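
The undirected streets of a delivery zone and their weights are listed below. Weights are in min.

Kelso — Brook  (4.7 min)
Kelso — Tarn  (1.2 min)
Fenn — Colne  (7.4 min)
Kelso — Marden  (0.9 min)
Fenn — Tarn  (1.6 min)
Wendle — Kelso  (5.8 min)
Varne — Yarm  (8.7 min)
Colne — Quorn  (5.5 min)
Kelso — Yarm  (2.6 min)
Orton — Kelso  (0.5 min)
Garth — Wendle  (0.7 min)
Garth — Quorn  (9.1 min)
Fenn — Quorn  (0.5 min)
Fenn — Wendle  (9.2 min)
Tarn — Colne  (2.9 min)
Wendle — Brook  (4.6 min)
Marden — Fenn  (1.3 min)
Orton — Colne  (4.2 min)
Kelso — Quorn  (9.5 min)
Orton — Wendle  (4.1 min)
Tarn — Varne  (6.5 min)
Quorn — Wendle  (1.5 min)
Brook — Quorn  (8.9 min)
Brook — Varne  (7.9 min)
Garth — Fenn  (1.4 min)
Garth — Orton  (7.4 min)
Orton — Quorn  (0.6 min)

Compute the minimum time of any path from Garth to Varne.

9.5 min

Shortest distances from Garth:
Garth: 0
Wendle: 0.7  (via Garth)
Fenn: 1.4  (via Garth)
Quorn: 1.9  (via Fenn)
Orton: 2.5  (via Quorn)
Marden: 2.7  (via Fenn)
Tarn: 3  (via Fenn)
Kelso: 3  (via Orton)
Brook: 5.3  (via Wendle)
Yarm: 5.6  (via Kelso)
Colne: 5.9  (via Tarn)
Varne: 9.5  (via Tarn)
Shortest route: Garth → Fenn → Tarn → Varne = 9.5 min.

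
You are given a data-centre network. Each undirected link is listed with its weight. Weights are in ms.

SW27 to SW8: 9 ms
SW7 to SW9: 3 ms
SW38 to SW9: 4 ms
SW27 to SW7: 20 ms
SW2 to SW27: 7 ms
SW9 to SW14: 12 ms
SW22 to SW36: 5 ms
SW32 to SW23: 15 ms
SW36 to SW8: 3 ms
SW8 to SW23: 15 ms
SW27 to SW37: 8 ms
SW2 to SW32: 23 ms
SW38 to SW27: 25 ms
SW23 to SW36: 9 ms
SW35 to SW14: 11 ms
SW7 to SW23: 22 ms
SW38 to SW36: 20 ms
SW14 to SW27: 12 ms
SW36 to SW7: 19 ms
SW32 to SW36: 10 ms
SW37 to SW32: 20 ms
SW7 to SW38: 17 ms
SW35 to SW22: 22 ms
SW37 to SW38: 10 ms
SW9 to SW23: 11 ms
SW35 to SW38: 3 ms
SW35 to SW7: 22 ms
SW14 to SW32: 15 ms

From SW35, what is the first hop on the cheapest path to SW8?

SW38

Compare a few routes:
SW35–SW22–SW36–SW8: 22+5+3 = 30
SW35–SW38–SW9–SW23–SW36–SW8: 3+4+11+9+3 = 30
SW35–SW38–SW36–SW8: 3+20+3 = 26
The minimum is 26 ms via SW35–SW38–SW36–SW8.
So from SW35 the first move is to SW38.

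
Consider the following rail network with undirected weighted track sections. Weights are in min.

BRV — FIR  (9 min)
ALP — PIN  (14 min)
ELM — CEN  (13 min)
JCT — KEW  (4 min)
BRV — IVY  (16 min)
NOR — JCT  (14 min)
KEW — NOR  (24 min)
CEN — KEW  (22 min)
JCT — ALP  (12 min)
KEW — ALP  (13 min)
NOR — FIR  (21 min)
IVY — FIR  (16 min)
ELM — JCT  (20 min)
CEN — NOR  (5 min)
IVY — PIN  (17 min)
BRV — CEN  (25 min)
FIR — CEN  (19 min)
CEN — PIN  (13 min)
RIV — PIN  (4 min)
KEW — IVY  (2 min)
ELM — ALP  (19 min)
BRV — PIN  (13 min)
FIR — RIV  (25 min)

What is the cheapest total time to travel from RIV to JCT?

27 min

Settle nodes by increasing distance from RIV:
RIV: 0
PIN: 4  (via RIV)
BRV: 17  (via PIN)
CEN: 17  (via PIN)
ALP: 18  (via PIN)
IVY: 21  (via PIN)
NOR: 22  (via CEN)
KEW: 23  (via IVY)
FIR: 25  (via RIV)
JCT: 27  (via KEW)
Shortest route: RIV → PIN → IVY → KEW → JCT = 27 min.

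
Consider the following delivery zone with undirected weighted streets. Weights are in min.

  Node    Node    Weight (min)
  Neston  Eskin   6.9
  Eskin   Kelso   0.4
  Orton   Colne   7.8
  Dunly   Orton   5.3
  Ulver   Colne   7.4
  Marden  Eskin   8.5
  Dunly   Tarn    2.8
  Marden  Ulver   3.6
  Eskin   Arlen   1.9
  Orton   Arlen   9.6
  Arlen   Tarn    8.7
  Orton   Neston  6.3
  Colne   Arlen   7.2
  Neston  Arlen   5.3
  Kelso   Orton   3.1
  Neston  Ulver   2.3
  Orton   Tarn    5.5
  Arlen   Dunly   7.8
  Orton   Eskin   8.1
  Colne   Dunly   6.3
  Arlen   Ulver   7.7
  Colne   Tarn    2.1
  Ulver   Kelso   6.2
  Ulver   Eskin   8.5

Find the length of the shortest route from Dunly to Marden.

Running Dijkstra from Dunly:
Dunly: 0
Tarn: 2.8  (via Dunly)
Colne: 4.9  (via Tarn)
Orton: 5.3  (via Dunly)
Arlen: 7.8  (via Dunly)
Kelso: 8.4  (via Orton)
Eskin: 8.8  (via Kelso)
Neston: 11.6  (via Orton)
Ulver: 12.3  (via Colne)
Marden: 15.9  (via Ulver)
Shortest route: Dunly–Tarn–Colne–Ulver–Marden = 15.9 min.

15.9 min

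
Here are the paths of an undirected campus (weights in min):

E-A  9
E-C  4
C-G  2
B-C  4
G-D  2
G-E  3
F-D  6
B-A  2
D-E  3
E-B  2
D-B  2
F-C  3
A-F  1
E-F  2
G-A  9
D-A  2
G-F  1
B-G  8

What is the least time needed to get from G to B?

4 min

Candidate routes:
G → E → B: 3+2 = 5
G → F → A → B: 1+1+2 = 4
G → F → E → B: 1+2+2 = 5
The minimum is 4 min via G → F → A → B.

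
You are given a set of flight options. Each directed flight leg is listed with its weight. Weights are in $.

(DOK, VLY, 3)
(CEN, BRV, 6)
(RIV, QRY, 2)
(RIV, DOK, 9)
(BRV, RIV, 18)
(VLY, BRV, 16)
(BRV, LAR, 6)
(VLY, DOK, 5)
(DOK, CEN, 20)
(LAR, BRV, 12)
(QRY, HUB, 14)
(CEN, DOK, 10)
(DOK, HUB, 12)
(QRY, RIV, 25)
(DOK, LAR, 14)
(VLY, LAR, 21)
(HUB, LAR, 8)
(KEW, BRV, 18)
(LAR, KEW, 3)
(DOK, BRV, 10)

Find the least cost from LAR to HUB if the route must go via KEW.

$55

Shortest LAR→KEW: LAR → KEW = 3
Shortest KEW→HUB: KEW → BRV → RIV → QRY → HUB = 52
Total via KEW: 3 + 52 = $55.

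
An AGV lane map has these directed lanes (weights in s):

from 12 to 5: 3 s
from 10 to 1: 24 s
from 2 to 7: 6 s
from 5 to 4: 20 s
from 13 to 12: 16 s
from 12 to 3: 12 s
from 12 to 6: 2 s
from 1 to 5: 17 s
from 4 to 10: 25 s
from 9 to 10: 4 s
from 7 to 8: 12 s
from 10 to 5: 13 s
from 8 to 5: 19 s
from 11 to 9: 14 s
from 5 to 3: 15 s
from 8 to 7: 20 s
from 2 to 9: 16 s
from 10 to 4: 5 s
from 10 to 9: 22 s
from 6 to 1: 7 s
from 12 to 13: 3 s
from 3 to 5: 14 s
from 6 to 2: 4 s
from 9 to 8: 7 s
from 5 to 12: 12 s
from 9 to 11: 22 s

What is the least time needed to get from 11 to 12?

Candidate routes:
11–9–10–5–12: 14+4+13+12 = 43
11–9–10–1–5–12: 14+4+24+17+12 = 71
11–9–8–5–12: 14+7+19+12 = 52
Cheapest is 11–9–10–5–12 at 43 s.

43 s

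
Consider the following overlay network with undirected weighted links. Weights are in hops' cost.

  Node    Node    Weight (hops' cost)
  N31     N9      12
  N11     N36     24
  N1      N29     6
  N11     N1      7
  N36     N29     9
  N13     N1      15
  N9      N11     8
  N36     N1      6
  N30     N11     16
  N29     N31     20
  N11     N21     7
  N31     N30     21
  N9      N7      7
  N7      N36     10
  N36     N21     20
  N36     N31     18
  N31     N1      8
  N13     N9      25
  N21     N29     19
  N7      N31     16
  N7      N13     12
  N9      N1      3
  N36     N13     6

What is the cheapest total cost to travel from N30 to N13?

35 hops' cost

Compare a few routes:
N30–N11–N1–N13: 16+7+15 = 38
N30–N11–N9–N1–N36–N13: 16+8+3+6+6 = 39
N30–N11–N1–N36–N13: 16+7+6+6 = 35
Cheapest is N30–N11–N1–N36–N13 at 35 hops' cost.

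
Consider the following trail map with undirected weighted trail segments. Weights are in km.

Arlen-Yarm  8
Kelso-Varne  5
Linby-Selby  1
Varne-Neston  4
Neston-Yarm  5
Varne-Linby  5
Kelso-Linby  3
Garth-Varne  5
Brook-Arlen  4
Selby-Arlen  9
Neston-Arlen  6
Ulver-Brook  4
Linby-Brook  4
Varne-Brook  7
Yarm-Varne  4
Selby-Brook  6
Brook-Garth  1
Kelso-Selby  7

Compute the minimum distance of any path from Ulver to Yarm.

Shortest distances from Ulver:
Ulver: 0
Brook: 4  (via Ulver)
Garth: 5  (via Brook)
Arlen: 8  (via Brook)
Linby: 8  (via Brook)
Selby: 9  (via Linby)
Varne: 10  (via Garth)
Kelso: 11  (via Linby)
Yarm: 14  (via Varne)
Shortest route: Ulver → Brook → Garth → Varne → Yarm = 14 km.

14 km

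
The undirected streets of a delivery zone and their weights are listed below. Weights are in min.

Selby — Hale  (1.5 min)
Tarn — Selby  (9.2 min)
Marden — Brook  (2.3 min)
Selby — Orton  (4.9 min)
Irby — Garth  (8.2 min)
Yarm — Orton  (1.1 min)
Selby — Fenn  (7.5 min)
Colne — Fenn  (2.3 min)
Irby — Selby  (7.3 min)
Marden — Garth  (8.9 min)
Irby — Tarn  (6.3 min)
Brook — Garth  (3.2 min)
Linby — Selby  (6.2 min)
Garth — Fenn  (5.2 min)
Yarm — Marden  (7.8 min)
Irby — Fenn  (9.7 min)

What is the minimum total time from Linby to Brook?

22.1 min

Running Dijkstra from Linby:
Linby: 0
Selby: 6.2  (via Linby)
Hale: 7.7  (via Selby)
Orton: 11.1  (via Selby)
Yarm: 12.2  (via Orton)
Irby: 13.5  (via Selby)
Fenn: 13.7  (via Selby)
Tarn: 15.4  (via Selby)
Colne: 16  (via Fenn)
Garth: 18.9  (via Fenn)
Marden: 20  (via Yarm)
Brook: 22.1  (via Garth)
Shortest route: Linby → Selby → Fenn → Garth → Brook = 22.1 min.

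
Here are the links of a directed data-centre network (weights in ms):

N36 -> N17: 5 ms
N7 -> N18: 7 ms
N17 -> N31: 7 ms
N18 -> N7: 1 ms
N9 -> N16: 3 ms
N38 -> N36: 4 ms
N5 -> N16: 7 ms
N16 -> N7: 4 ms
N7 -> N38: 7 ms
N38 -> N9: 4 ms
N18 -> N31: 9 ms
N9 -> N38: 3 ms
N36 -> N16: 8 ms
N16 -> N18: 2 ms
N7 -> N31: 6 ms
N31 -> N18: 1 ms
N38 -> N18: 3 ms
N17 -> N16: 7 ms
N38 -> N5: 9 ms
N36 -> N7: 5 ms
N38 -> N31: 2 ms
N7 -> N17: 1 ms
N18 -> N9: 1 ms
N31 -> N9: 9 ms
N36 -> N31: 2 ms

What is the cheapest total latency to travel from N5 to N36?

17 ms

Enumerating some paths:
N5–N16–N18–N9–N38–N36: 7+2+1+3+4 = 17
N5–N16–N18–N7–N38–N36: 7+2+1+7+4 = 21
The minimum is 17 ms via N5–N16–N18–N9–N38–N36.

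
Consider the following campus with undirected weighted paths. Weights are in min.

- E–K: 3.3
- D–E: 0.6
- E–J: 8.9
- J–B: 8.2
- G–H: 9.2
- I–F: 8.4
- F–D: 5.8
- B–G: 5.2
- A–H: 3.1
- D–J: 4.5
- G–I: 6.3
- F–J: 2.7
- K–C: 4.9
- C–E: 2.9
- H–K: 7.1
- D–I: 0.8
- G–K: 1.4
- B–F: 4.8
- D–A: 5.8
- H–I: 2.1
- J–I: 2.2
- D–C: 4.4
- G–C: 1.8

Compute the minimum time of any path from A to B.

Shortest distances from A:
A: 0
H: 3.1  (via A)
I: 5.2  (via H)
D: 5.8  (via A)
E: 6.4  (via D)
J: 7.4  (via I)
C: 9.3  (via E)
K: 9.7  (via E)
F: 10.1  (via J)
G: 11.1  (via C)
B: 14.9  (via F)
Shortest route: A → H → I → J → F → B = 14.9 min.

14.9 min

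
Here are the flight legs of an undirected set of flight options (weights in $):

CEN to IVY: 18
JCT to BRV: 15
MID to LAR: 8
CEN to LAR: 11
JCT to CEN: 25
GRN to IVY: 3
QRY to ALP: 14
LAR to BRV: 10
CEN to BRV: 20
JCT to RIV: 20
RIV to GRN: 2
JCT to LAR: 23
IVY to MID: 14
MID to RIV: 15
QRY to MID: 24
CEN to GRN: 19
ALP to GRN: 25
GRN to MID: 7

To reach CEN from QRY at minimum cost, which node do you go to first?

Enumerating some paths:
QRY - MID - GRN - IVY - CEN: 24+7+3+18 = 52
QRY - MID - LAR - CEN: 24+8+11 = 43
QRY - MID - GRN - CEN: 24+7+19 = 50
QRY - MID - IVY - CEN: 24+14+18 = 56
The minimum is $43 via QRY - MID - LAR - CEN.
So from QRY the first move is to MID.

MID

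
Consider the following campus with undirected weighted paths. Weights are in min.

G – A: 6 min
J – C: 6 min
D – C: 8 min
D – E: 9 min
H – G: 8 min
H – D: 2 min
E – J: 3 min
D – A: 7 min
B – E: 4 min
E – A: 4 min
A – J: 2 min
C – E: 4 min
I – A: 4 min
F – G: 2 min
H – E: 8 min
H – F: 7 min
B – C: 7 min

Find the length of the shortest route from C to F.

Settle nodes by increasing distance from C:
C: 0
E: 4  (via C)
J: 6  (via C)
B: 7  (via C)
A: 8  (via E)
D: 8  (via C)
H: 10  (via D)
I: 12  (via A)
G: 14  (via A)
F: 16  (via G)
Shortest route: C–E–A–G–F = 16 min.

16 min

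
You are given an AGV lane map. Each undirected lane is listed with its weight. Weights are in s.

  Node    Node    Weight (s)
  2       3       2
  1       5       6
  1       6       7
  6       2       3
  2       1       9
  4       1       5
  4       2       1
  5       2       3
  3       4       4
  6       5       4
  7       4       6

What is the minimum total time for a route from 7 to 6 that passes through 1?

Shortest 7→1: 7–4–1 = 11
Shortest 1→6: 1–6 = 7
Total via 1: 11 + 7 = 18 s.

18 s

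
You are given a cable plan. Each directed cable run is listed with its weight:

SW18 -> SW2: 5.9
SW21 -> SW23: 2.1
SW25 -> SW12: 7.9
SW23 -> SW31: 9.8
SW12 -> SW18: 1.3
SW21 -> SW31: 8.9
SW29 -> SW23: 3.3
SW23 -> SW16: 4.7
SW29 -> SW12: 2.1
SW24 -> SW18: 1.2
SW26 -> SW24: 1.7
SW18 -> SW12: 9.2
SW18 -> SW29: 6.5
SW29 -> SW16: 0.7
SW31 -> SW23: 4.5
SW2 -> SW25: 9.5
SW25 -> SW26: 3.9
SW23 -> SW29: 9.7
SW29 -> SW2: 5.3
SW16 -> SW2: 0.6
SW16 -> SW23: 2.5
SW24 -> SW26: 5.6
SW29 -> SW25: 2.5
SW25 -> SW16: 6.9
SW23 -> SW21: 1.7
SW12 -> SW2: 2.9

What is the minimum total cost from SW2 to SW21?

20.6

Candidate routes:
SW2–SW25–SW26–SW24–SW18–SW29–SW16–SW23–SW21: 9.5+3.9+1.7+1.2+6.5+0.7+2.5+1.7 = 27.7
SW2–SW25–SW16–SW23–SW21: 9.5+6.9+2.5+1.7 = 20.6
The minimum is 20.6 via SW2–SW25–SW16–SW23–SW21.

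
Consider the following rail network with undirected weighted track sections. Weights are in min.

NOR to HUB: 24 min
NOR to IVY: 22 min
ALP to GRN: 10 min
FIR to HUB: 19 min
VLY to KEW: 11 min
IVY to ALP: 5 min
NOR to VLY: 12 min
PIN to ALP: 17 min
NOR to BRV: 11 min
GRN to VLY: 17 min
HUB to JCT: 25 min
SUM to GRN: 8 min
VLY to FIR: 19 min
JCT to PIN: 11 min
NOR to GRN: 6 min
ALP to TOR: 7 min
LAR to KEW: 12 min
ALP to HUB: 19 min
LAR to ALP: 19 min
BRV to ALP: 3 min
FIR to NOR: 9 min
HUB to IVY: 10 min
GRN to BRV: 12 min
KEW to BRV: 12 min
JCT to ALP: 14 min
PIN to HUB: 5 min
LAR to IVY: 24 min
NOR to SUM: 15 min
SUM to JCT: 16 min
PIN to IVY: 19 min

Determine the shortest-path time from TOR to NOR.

21 min

Settle nodes by increasing distance from TOR:
TOR: 0
ALP: 7  (via TOR)
BRV: 10  (via ALP)
IVY: 12  (via ALP)
GRN: 17  (via ALP)
JCT: 21  (via ALP)
NOR: 21  (via BRV)
Shortest route: TOR–ALP–BRV–NOR = 21 min.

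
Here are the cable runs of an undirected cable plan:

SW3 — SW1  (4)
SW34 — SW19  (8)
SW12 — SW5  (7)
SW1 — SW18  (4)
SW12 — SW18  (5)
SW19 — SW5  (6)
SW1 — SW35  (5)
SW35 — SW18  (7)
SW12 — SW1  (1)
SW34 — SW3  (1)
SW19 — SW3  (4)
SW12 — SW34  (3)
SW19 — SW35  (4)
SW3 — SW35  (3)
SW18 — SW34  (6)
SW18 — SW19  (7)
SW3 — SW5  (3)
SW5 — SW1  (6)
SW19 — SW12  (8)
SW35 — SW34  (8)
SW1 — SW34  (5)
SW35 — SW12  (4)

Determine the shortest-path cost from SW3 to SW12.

4

Shortest distances from SW3:
SW3: 0
SW34: 1  (via SW3)
SW5: 3  (via SW3)
SW35: 3  (via SW3)
SW12: 4  (via SW34)
Shortest route: SW3–SW34–SW12 = 4.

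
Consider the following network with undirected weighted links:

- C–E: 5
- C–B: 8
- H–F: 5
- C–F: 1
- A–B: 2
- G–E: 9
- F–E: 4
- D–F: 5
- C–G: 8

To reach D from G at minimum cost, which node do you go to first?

Enumerating some paths:
G - C - F - D: 8+1+5 = 14
G - E - C - F - D: 9+5+1+5 = 20
G - C - E - F - D: 8+5+4+5 = 22
G - E - F - D: 9+4+5 = 18
Cheapest is G - C - F - D at 14.
So from G the first move is to C.

C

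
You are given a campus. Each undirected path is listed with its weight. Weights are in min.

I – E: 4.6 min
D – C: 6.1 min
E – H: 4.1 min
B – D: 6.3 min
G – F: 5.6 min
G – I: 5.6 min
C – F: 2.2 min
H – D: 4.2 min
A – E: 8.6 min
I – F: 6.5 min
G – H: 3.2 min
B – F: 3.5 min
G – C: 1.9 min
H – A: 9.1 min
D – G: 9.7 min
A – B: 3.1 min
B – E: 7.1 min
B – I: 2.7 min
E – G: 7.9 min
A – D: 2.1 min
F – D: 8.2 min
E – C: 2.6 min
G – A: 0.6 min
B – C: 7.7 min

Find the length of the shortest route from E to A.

5.1 min

Compare a few routes:
E–G–A: 7.9+0.6 = 8.5
E–H–G–A: 4.1+3.2+0.6 = 7.9
E–C–G–A: 2.6+1.9+0.6 = 5.1
E–A: 8.6 = 8.6
The minimum is 5.1 min via E–C–G–A.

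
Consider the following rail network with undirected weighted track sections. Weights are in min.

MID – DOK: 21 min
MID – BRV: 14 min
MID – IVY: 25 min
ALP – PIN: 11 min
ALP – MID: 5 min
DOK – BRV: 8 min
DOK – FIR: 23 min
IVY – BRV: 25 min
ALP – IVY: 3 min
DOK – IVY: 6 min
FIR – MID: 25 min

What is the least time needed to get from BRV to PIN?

Running Dijkstra from BRV:
BRV: 0
DOK: 8  (via BRV)
IVY: 14  (via DOK)
MID: 14  (via BRV)
ALP: 17  (via IVY)
PIN: 28  (via ALP)
Shortest route: BRV–DOK–IVY–ALP–PIN = 28 min.

28 min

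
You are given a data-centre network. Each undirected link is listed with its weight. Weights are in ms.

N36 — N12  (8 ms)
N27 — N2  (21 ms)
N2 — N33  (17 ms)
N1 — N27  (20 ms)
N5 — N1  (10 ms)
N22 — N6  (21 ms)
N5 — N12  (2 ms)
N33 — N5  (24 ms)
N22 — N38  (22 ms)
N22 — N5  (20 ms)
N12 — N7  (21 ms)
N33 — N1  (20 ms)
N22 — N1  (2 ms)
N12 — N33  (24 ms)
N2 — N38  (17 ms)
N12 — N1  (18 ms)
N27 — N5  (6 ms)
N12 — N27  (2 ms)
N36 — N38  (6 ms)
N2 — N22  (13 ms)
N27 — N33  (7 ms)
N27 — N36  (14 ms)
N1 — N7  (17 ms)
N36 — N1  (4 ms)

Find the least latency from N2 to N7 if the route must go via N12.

44 ms

Best N2 to N12: N2 → N27 → N12 costing 23
Best N12 to N7: N12 → N7 costing 21
Total via N12: 23 + 21 = 44 ms.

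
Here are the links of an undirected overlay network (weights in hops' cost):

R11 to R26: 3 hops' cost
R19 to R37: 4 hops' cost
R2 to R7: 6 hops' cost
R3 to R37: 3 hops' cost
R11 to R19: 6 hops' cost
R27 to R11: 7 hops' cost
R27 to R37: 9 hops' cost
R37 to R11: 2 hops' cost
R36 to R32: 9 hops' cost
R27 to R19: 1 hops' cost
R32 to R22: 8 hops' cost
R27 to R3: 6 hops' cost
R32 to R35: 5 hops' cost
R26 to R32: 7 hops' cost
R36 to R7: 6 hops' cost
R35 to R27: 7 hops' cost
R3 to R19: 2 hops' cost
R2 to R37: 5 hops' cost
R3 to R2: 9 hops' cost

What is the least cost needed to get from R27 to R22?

Running Dijkstra from R27:
R27: 0
R19: 1  (via R27)
R3: 3  (via R19)
R37: 5  (via R19)
R35: 7  (via R27)
R11: 7  (via R27)
R2: 10  (via R37)
R26: 10  (via R11)
R32: 12  (via R35)
R7: 16  (via R2)
R22: 20  (via R32)
Shortest route: R27–R35–R32–R22 = 20 hops' cost.

20 hops' cost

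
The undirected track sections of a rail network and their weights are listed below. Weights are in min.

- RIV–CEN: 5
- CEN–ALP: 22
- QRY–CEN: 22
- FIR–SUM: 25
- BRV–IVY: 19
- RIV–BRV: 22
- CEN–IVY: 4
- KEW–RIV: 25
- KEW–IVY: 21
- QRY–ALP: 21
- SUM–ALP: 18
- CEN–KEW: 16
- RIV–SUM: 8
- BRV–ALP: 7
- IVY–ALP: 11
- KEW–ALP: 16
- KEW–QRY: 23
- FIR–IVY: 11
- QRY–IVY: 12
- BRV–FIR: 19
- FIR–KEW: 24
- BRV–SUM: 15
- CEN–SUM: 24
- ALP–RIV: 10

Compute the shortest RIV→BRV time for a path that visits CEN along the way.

27 min

Shortest RIV→CEN: RIV–CEN = 5
Shortest CEN→BRV: CEN–IVY–ALP–BRV = 22
Total via CEN: 5 + 22 = 27 min.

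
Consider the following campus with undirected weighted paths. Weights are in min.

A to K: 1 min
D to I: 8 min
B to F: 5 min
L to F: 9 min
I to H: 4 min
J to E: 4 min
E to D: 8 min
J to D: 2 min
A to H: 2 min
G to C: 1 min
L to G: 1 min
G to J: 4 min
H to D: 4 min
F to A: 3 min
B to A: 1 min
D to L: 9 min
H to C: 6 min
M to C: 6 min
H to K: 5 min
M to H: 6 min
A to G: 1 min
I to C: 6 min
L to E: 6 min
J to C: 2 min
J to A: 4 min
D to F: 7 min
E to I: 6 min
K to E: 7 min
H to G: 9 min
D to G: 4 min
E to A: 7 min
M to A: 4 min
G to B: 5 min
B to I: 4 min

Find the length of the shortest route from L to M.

Compare a few routes:
L - G - B - A - M: 1+5+1+4 = 11
L - G - A - M: 1+1+4 = 6
L - G - A - H - M: 1+1+2+6 = 10
L - G - C - M: 1+1+6 = 8
The minimum is 6 min via L - G - A - M.

6 min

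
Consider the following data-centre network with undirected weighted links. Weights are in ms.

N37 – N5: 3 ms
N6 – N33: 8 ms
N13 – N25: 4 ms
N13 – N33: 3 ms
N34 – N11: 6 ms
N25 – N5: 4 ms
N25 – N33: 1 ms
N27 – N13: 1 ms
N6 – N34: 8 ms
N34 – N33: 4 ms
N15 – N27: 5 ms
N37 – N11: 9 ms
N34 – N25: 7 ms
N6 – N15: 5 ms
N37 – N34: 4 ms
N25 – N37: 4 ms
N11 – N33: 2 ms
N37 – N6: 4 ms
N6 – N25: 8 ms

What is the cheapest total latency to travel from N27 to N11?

6 ms

Settle nodes by increasing distance from N27:
N27: 0
N13: 1  (via N27)
N33: 4  (via N13)
N25: 5  (via N13)
N15: 5  (via N27)
N11: 6  (via N33)
Shortest route: N27 → N13 → N33 → N11 = 6 ms.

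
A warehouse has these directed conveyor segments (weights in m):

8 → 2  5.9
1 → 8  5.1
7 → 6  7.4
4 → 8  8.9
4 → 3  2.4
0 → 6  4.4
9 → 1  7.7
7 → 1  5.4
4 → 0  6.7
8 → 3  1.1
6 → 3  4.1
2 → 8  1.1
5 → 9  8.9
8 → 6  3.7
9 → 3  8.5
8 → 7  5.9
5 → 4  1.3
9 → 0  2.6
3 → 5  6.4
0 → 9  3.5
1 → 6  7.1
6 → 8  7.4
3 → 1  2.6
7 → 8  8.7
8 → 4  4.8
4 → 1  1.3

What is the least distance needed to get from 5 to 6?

Settle nodes by increasing distance from 5:
5: 0
4: 1.3  (via 5)
1: 2.6  (via 4)
3: 3.7  (via 4)
8: 7.7  (via 1)
0: 8  (via 4)
9: 8.9  (via 5)
6: 9.7  (via 1)
Shortest route: 5 → 4 → 1 → 6 = 9.7 m.

9.7 m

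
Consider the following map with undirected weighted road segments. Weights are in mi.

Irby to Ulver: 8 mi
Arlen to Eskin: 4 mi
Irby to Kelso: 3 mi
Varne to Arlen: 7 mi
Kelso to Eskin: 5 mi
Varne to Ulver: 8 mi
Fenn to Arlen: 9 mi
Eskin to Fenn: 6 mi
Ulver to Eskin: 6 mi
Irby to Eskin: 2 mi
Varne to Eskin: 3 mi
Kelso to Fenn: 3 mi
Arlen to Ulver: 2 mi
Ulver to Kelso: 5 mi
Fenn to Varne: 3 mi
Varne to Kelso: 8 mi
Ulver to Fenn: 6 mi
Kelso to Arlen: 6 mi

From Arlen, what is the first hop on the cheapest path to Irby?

Eskin

Enumerating some paths:
Arlen–Kelso–Irby: 6+3 = 9
Arlen–Eskin–Irby: 4+2 = 6
Cheapest is Arlen–Eskin–Irby at 6 mi.
So from Arlen the first move is to Eskin.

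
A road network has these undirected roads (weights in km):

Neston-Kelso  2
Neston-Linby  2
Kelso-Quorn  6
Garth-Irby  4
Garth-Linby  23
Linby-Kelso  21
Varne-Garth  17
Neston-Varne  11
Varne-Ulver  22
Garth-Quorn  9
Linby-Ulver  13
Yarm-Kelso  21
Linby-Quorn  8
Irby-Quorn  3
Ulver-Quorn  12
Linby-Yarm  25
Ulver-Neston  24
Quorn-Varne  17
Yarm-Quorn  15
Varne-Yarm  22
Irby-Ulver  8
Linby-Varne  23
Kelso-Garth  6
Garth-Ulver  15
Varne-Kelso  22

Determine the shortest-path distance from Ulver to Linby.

Enumerating some paths:
Ulver → Irby → Quorn → Linby: 8+3+8 = 19
Ulver → Irby → Quorn → Kelso → Neston → Linby: 8+3+6+2+2 = 21
Ulver → Quorn → Linby: 12+8 = 20
Ulver → Linby: 13 = 13
Cheapest is Ulver → Linby at 13 km.

13 km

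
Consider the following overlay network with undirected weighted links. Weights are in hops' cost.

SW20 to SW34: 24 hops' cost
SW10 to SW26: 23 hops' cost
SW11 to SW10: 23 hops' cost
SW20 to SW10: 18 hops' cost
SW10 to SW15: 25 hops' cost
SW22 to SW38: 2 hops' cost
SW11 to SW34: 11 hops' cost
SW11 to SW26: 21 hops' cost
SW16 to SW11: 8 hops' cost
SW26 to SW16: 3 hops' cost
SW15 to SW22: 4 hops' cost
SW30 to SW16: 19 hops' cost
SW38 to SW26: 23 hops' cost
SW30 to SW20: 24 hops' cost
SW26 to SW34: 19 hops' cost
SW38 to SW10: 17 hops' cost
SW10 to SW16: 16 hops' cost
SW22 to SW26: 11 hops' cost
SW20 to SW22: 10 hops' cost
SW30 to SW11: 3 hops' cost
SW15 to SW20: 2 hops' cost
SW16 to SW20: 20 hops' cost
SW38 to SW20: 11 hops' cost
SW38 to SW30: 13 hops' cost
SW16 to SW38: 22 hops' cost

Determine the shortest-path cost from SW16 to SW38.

Enumerating some paths:
SW16 → SW26 → SW22 → SW38: 3+11+2 = 16
SW16 → SW38: 22 = 22
The minimum is 16 hops' cost via SW16 → SW26 → SW22 → SW38.

16 hops' cost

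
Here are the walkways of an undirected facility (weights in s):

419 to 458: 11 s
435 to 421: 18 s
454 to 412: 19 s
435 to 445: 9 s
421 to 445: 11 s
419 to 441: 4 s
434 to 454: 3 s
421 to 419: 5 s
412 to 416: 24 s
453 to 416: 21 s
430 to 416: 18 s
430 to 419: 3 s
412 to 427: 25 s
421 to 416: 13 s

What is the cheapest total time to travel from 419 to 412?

42 s

Compare a few routes:
419 → 421 → 416 → 412: 5+13+24 = 42
419 → 430 → 416 → 412: 3+18+24 = 45
Cheapest is 419 → 421 → 416 → 412 at 42 s.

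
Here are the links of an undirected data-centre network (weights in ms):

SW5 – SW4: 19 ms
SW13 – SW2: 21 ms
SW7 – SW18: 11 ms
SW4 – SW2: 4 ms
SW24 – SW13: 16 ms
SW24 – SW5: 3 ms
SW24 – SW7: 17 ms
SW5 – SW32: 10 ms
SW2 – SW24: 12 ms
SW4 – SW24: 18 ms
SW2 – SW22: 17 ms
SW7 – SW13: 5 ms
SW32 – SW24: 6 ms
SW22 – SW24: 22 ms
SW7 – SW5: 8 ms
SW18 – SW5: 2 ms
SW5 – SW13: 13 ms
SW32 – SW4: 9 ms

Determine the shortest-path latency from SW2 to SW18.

17 ms

Candidate routes:
SW2 → SW4 → SW32 → SW5 → SW18: 4+9+10+2 = 25
SW2 → SW24 → SW5 → SW18: 12+3+2 = 17
SW2 → SW4 → SW32 → SW24 → SW5 → SW18: 4+9+6+3+2 = 24
Cheapest is SW2 → SW24 → SW5 → SW18 at 17 ms.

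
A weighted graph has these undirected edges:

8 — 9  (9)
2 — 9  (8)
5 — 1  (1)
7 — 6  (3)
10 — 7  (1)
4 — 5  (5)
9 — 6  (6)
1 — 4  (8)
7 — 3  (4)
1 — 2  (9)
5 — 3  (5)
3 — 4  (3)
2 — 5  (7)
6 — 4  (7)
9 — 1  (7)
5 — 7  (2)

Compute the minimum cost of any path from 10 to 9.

10

Compare a few routes:
10 - 7 - 5 - 1 - 9: 1+2+1+7 = 11
10 - 7 - 6 - 9: 1+3+6 = 10
10 - 7 - 3 - 5 - 1 - 9: 1+4+5+1+7 = 18
The minimum is 10 via 10 - 7 - 6 - 9.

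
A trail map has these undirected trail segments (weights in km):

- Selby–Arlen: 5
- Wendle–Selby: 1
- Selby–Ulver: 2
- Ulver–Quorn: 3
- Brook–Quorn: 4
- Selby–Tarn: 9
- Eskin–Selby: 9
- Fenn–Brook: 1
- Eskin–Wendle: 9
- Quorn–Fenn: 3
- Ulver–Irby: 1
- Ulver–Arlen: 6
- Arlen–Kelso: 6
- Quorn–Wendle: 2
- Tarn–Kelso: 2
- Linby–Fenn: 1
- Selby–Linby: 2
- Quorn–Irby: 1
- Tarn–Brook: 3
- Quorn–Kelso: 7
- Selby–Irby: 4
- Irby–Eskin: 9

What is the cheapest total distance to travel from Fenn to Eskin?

Shortest distances from Fenn:
Fenn: 0
Linby: 1  (via Fenn)
Brook: 1  (via Fenn)
Quorn: 3  (via Fenn)
Selby: 3  (via Linby)
Wendle: 4  (via Selby)
Tarn: 4  (via Brook)
Irby: 4  (via Quorn)
Ulver: 5  (via Selby)
Kelso: 6  (via Tarn)
Arlen: 8  (via Selby)
Eskin: 12  (via Selby)
Shortest route: Fenn–Linby–Selby–Eskin = 12 km.

12 km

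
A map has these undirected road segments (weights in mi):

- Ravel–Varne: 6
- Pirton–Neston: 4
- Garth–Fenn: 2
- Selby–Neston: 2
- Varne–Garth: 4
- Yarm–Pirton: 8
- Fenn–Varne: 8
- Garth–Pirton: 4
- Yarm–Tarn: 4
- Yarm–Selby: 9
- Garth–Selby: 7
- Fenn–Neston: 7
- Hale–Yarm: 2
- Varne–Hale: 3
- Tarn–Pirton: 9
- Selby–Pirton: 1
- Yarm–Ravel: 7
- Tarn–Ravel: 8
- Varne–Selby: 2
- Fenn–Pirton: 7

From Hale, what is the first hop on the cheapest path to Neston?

Candidate routes:
Hale–Yarm–Selby–Neston: 2+9+2 = 13
Hale–Varne–Selby–Neston: 3+2+2 = 7
Hale–Varne–Selby–Pirton–Neston: 3+2+1+4 = 10
The minimum is 7 mi via Hale–Varne–Selby–Neston.
So from Hale the first move is to Varne.

Varne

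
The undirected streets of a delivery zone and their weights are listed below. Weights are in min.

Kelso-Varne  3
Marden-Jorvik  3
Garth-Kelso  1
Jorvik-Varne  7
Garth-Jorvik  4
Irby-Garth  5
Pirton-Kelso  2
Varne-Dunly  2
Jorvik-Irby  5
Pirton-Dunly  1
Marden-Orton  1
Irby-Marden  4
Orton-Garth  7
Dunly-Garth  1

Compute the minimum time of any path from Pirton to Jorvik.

6 min

Enumerating some paths:
Pirton → Dunly → Varne → Jorvik: 1+2+7 = 10
Pirton → Kelso → Garth → Jorvik: 2+1+4 = 7
Pirton → Dunly → Garth → Jorvik: 1+1+4 = 6
Pirton → Dunly → Varne → Kelso → Garth → Jorvik: 1+2+3+1+4 = 11
Cheapest is Pirton → Dunly → Garth → Jorvik at 6 min.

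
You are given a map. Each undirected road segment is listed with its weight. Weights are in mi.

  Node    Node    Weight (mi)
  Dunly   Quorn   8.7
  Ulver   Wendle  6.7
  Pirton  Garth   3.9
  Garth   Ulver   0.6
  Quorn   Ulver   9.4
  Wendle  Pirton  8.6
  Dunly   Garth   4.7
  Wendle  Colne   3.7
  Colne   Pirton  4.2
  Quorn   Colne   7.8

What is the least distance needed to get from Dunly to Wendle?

Running Dijkstra from Dunly:
Dunly: 0
Garth: 4.7  (via Dunly)
Ulver: 5.3  (via Garth)
Pirton: 8.6  (via Garth)
Quorn: 8.7  (via Dunly)
Wendle: 12  (via Ulver)
Shortest route: Dunly–Garth–Ulver–Wendle = 12 mi.

12 mi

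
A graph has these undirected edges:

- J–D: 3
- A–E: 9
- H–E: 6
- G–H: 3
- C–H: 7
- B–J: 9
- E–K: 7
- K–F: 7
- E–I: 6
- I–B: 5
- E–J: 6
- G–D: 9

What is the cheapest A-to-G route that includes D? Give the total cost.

27

Shortest A→D: A–E–J–D = 18
Best D to G: D–G costing 9
Total via D: 18 + 9 = 27.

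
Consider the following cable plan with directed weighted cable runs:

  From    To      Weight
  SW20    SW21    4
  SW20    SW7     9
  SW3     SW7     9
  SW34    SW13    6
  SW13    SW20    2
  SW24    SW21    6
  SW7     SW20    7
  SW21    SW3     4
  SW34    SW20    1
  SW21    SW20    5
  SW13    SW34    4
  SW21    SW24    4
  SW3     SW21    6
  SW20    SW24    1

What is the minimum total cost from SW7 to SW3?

15

Compare a few routes:
SW7–SW20–SW24–SW21–SW3: 7+1+6+4 = 18
SW7–SW20–SW21–SW3: 7+4+4 = 15
The minimum is 15 via SW7–SW20–SW21–SW3.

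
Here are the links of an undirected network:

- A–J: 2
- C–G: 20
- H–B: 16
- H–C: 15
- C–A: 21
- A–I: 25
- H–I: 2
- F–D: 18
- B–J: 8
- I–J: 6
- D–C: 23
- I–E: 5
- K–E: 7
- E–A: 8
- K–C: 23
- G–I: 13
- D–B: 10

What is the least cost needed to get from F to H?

44

Shortest distances from F:
F: 0
D: 18  (via F)
B: 28  (via D)
J: 36  (via B)
A: 38  (via J)
C: 41  (via D)
I: 42  (via J)
H: 44  (via B)
Shortest route: F–D–B–H = 44.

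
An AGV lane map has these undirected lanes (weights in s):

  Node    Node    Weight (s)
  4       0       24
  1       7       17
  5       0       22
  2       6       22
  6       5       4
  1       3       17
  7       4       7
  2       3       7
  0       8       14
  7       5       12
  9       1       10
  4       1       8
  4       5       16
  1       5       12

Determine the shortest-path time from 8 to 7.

Enumerating some paths:
8–0–5–7: 14+22+12 = 48
8–0–4–7: 14+24+7 = 45
Cheapest is 8–0–4–7 at 45 s.

45 s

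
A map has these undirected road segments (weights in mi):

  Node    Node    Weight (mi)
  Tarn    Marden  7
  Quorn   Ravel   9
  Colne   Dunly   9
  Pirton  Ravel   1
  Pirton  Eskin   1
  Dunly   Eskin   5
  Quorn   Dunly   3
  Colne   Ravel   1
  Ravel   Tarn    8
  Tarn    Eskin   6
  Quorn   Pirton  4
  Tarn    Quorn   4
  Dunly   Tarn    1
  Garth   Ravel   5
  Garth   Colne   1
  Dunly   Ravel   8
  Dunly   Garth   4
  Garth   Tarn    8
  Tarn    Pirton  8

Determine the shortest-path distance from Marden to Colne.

Settle nodes by increasing distance from Marden:
Marden: 0
Tarn: 7  (via Marden)
Dunly: 8  (via Tarn)
Quorn: 11  (via Tarn)
Garth: 12  (via Dunly)
Eskin: 13  (via Tarn)
Colne: 13  (via Garth)
Shortest route: Marden → Tarn → Dunly → Garth → Colne = 13 mi.

13 mi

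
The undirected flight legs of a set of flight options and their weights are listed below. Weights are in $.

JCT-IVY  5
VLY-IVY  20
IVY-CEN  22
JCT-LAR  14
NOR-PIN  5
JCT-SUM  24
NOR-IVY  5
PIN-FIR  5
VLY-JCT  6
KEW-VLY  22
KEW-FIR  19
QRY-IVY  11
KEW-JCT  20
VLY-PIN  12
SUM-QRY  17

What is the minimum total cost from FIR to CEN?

$37

Compare a few routes:
FIR → PIN → VLY → IVY → CEN: 5+12+20+22 = 59
FIR → PIN → VLY → JCT → IVY → CEN: 5+12+6+5+22 = 50
FIR → PIN → NOR → IVY → CEN: 5+5+5+22 = 37
Cheapest is FIR → PIN → NOR → IVY → CEN at $37.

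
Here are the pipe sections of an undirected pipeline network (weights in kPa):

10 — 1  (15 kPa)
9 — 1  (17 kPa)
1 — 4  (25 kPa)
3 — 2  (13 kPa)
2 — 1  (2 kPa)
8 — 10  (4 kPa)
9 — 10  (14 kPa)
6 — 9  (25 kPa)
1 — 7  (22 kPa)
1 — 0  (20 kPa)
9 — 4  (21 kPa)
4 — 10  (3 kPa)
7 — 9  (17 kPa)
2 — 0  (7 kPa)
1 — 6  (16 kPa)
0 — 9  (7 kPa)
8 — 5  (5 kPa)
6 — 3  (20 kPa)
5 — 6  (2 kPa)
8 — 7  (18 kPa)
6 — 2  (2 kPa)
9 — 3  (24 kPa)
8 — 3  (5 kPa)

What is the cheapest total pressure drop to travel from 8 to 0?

Candidate routes:
8–5–6–2–0: 5+2+2+7 = 16
8–3–2–0: 5+13+7 = 25
8–10–9–0: 4+14+7 = 25
The minimum is 16 kPa via 8–5–6–2–0.

16 kPa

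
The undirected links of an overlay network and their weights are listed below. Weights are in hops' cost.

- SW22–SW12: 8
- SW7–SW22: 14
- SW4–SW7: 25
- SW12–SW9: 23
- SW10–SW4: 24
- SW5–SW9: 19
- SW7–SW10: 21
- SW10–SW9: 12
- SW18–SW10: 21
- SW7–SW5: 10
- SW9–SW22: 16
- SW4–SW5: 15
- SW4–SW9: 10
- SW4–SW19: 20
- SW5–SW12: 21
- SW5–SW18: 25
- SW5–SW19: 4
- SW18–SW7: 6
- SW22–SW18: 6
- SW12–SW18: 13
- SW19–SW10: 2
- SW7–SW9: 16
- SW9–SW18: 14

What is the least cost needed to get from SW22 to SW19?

Compare a few routes:
SW22 - SW7 - SW5 - SW19: 14+10+4 = 28
SW22 - SW18 - SW7 - SW5 - SW19: 6+6+10+4 = 26
SW22 - SW18 - SW10 - SW19: 6+21+2 = 29
The minimum is 26 hops' cost via SW22 - SW18 - SW7 - SW5 - SW19.

26 hops' cost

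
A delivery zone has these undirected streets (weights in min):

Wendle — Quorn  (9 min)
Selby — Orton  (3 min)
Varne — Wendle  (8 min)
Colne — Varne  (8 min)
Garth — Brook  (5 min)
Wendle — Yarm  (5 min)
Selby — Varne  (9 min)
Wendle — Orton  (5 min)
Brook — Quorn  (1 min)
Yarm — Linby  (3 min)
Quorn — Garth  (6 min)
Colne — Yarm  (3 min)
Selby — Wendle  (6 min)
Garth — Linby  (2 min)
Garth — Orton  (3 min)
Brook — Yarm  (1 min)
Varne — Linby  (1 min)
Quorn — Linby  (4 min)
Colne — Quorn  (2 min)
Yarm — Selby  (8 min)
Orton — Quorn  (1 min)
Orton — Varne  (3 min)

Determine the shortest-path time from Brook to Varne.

Compare a few routes:
Brook - Quorn - Orton - Varne: 1+1+3 = 5
Brook - Quorn - Linby - Varne: 1+4+1 = 6
Brook - Garth - Linby - Varne: 5+2+1 = 8
Brook - Quorn - Orton - Garth - Linby - Varne: 1+1+3+2+1 = 8
Cheapest is Brook - Quorn - Orton - Varne at 5 min.

5 min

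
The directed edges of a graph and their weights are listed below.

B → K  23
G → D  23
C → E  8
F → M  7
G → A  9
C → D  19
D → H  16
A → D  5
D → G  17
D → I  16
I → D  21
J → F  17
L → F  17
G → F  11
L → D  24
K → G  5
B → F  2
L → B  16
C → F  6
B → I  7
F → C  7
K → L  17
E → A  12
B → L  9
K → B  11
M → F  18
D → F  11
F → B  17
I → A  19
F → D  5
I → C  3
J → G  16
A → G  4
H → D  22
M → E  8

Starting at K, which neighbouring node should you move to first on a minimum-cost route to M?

Enumerating some paths:
K - B - I - C - F - M: 11+7+3+6+7 = 34
K - G - F - M: 5+11+7 = 23
K - B - F - M: 11+2+7 = 20
The minimum is 20 via K - B - F - M.
So from K the first move is to B.

B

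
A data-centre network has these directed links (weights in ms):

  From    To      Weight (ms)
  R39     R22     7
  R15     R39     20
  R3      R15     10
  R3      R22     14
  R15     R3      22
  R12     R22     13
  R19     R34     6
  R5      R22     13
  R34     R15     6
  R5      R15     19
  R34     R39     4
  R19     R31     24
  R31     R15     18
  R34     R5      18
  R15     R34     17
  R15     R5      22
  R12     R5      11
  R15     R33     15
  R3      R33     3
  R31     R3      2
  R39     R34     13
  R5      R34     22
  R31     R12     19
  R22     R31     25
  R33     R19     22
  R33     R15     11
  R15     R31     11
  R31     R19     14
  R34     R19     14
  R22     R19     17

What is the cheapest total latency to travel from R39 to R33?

34 ms

Settle nodes by increasing distance from R39:
R39: 0
R22: 7  (via R39)
R34: 13  (via R39)
R15: 19  (via R34)
R19: 24  (via R22)
R31: 30  (via R15)
R5: 31  (via R34)
R3: 32  (via R31)
R33: 34  (via R15)
Shortest route: R39 → R34 → R15 → R33 = 34 ms.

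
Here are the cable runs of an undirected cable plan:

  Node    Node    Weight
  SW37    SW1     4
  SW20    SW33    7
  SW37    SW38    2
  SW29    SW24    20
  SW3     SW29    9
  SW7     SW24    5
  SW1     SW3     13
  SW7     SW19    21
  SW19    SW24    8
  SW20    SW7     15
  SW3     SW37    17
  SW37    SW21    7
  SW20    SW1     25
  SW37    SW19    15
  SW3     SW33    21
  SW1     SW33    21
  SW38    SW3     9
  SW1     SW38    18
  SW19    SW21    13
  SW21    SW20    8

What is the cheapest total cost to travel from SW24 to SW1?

Shortest distances from SW24:
SW24: 0
SW7: 5  (via SW24)
SW19: 8  (via SW24)
SW20: 20  (via SW7)
SW29: 20  (via SW24)
SW21: 21  (via SW19)
SW37: 23  (via SW19)
SW38: 25  (via SW37)
SW1: 27  (via SW37)
Shortest route: SW24 → SW19 → SW37 → SW1 = 27.

27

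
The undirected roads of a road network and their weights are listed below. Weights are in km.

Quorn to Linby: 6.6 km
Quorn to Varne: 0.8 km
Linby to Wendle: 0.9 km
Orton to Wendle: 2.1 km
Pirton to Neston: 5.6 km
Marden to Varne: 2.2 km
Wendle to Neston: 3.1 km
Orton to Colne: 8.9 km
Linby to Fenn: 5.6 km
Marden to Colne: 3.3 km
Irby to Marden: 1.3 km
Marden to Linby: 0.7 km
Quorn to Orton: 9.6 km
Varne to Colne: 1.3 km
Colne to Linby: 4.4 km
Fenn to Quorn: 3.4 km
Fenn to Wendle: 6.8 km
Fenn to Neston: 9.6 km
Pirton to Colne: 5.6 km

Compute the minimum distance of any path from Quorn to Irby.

4.3 km

Compare a few routes:
Quorn–Varne–Colne–Marden–Irby: 0.8+1.3+3.3+1.3 = 6.7
Quorn–Linby–Marden–Irby: 6.6+0.7+1.3 = 8.6
Quorn–Varne–Marden–Irby: 0.8+2.2+1.3 = 4.3
Quorn–Varne–Colne–Linby–Marden–Irby: 0.8+1.3+4.4+0.7+1.3 = 8.5
Cheapest is Quorn–Varne–Marden–Irby at 4.3 km.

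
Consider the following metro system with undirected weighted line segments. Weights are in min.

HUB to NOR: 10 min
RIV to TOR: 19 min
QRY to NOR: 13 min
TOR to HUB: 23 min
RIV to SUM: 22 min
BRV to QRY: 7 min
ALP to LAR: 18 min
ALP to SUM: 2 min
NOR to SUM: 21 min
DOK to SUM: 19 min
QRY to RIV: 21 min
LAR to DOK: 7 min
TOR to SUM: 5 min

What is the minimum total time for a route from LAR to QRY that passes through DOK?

60 min

Shortest LAR→DOK: LAR–DOK = 7
Best DOK to QRY: DOK–SUM–NOR–QRY costing 53
Total via DOK: 7 + 53 = 60 min.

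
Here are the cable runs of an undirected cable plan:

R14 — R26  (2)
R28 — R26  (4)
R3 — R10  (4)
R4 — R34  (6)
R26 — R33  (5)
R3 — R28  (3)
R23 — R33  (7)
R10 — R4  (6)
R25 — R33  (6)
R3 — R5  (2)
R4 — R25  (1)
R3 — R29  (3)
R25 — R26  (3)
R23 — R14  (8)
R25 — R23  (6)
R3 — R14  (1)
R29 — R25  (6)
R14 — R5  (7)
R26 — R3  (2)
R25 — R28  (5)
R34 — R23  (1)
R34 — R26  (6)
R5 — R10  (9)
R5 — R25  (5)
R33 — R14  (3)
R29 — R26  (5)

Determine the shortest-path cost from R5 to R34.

10

Enumerating some paths:
R5 - R25 - R23 - R34: 5+6+1 = 12
R5 - R3 - R26 - R34: 2+2+6 = 10
R5 - R3 - R14 - R26 - R34: 2+1+2+6 = 11
The minimum is 10 via R5 - R3 - R26 - R34.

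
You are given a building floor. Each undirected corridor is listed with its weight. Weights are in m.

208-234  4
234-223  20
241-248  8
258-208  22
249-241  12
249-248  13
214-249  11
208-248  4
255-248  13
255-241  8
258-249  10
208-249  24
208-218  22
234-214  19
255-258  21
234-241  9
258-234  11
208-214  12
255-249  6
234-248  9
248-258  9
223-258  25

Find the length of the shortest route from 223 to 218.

46 m

Compare a few routes:
223 - 234 - 248 - 208 - 218: 20+9+4+22 = 55
223 - 234 - 208 - 218: 20+4+22 = 46
223 - 258 - 248 - 208 - 218: 25+9+4+22 = 60
223 - 258 - 234 - 208 - 218: 25+11+4+22 = 62
The minimum is 46 m via 223 - 234 - 208 - 218.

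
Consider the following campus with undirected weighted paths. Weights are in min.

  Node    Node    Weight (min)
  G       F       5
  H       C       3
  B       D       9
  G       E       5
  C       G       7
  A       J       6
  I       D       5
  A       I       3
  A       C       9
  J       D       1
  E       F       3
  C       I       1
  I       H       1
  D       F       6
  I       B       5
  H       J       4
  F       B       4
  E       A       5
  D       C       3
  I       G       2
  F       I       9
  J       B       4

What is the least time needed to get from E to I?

7 min

Running Dijkstra from E:
E: 0
F: 3  (via E)
A: 5  (via E)
G: 5  (via E)
B: 7  (via F)
I: 7  (via G)
Shortest route: E → G → I = 7 min.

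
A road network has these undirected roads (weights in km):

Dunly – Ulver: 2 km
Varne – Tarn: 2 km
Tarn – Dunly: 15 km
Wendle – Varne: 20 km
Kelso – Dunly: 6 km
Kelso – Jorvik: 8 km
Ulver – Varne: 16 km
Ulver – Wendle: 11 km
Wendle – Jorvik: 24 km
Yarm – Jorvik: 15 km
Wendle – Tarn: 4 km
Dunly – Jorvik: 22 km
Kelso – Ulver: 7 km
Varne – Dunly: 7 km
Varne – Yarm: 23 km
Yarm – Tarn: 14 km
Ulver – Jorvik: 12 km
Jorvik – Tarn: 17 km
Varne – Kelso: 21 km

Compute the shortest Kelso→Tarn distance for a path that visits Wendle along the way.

22 km

Best Kelso to Wendle: Kelso–Ulver–Wendle costing 18
Best Wendle to Tarn: Wendle–Tarn costing 4
Total via Wendle: 18 + 4 = 22 km.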